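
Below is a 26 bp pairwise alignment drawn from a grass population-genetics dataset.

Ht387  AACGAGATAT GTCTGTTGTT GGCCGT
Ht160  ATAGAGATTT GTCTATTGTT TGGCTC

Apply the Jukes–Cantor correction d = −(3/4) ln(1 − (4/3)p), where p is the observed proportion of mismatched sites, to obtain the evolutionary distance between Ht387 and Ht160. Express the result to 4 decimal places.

Mismatches occur at site 2 (A↔T), site 3 (C↔A), site 9 (A↔T), site 15 (G↔A), site 21 (G↔T), site 23 (C↔G), site 25 (G↔T), site 26 (T↔C).
p = 8/26 = 0.307692.
d = −0.75 · ln(1 − (4/3)·0.307692) = −0.75 · ln(0.589744) = −0.75 · (-0.528067) = 0.3961.

0.3961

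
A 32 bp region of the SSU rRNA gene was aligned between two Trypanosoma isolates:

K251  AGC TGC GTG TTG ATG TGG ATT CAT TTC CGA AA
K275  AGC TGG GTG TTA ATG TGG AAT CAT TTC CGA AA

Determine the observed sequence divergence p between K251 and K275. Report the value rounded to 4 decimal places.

Mismatches occur at site 6 (C↔G), site 12 (G↔A), site 20 (T↔A).
There are 3 differences over 32 sites, so p = 3/32 = 0.0938.

0.0938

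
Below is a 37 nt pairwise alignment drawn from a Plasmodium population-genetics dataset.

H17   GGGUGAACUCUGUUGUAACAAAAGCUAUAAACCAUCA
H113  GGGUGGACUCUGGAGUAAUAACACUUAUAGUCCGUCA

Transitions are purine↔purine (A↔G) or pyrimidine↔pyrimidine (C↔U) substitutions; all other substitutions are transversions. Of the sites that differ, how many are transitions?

The sequences differ at positions 6 (A/G, transition), 13 (U/G, transversion), 14 (U/A, transversion), 19 (C/U, transition), 22 (A/C, transversion), 24 (G/C, transversion), 25 (C/U, transition), 30 (A/G, transition), 31 (A/U, transversion), 34 (A/G, transition).
Of the 10 differences, 5 transitions and 5 transversions, so the answer is 5.

5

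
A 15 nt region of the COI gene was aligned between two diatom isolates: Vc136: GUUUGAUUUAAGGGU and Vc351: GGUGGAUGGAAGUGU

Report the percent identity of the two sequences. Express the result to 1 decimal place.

66.7%

Differing sites — 2:U/G; 4:U/G; 8:U/G; 9:U/G; 13:G/U.
10 of the 15 sites match, so the percent identity is 10/15 × 100 = 66.7%.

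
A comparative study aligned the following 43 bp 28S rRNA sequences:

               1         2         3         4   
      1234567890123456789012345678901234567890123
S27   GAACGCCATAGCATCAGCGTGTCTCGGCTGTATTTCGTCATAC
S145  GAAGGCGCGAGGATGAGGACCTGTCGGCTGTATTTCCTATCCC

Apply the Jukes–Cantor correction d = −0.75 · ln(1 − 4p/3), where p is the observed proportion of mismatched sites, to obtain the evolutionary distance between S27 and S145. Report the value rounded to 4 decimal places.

0.5141

Differing sites — 4:C/G; 7:C/G; 8:A/C; 9:T/G; 12:C/G; 15:C/G; 18:C/G; 19:G/A; 20:T/C; 21:G/C; 23:C/G; 37:G/C; 39:C/A; 40:A/T; 41:T/C; 42:A/C.
p = 16/43 = 0.372093.
d = −0.75 · ln(1 − (4/3)·0.372093) = −0.75 · ln(0.503876) = −0.75 · (-0.685425) = 0.5141.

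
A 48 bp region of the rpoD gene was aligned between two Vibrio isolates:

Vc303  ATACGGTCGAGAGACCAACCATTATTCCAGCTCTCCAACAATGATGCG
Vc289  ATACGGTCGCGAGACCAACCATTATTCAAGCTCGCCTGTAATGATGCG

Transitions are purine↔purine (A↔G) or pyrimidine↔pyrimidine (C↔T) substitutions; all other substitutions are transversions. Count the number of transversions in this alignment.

Differing sites — 10:A/C (Tv); 28:C/A (Tv); 34:T/G (Tv); 37:A/T (Tv); 38:A/G (Ti); 39:C/T (Ti).
Of the 6 differences, 2 transitions and 4 transversions, so the answer is 4.

4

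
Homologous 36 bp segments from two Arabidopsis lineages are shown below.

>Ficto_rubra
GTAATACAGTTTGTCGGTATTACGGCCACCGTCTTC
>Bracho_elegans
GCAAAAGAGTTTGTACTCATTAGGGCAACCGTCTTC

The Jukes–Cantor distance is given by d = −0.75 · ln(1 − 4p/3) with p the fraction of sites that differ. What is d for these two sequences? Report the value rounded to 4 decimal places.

Differing sites — 2:T/C; 5:T/A; 7:C/G; 15:C/A; 16:G/C; 17:G/T; 18:T/C; 23:C/G; 27:C/A.
p = 9/36 = 0.250000.
d = −0.75 · ln(1 − (4/3)·0.250000) = −0.75 · ln(0.666667) = −0.75 · (-0.405465) = 0.3041.

0.3041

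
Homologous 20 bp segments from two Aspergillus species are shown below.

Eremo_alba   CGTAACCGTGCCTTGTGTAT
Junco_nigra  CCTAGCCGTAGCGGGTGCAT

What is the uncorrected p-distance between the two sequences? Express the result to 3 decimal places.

The sequences differ at positions 2 (G/C), 5 (A/G), 10 (G/A), 11 (C/G), 13 (T/G), 14 (T/G), 18 (T/C).
There are 7 differences over 20 sites, so p = 7/20 = 0.350.

0.350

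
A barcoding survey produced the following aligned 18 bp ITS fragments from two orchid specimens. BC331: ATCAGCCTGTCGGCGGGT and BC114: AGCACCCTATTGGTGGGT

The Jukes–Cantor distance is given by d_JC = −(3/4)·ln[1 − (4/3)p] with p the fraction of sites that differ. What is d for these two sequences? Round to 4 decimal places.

0.3470

Differing sites — 2:T/G; 5:G/C; 9:G/A; 11:C/T; 14:C/T.
p = 5/18 = 0.277778.
d = −0.75 · ln(1 − (4/3)·0.277778) = −0.75 · ln(0.629629) = −0.75 · (-0.462625) = 0.3470.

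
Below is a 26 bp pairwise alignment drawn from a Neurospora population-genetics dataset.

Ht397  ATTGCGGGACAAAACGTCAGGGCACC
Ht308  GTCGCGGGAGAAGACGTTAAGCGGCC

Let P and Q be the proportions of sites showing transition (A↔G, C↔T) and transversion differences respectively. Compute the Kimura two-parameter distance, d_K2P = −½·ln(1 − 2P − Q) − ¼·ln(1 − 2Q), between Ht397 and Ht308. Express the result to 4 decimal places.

The sequences differ at positions 1 (A/G, transition), 3 (T/C, transition), 10 (C/G, transversion), 13 (A/G, transition), 18 (C/T, transition), 20 (G/A, transition), 22 (G/C, transversion), 23 (C/G, transversion), 24 (A/G, transition).
Of the 9 differences, 6 transitions and 3 transversions over 26 sites: P = 6/26 = 0.230769, Q = 3/26 = 0.115385.
d = −0.5·ln(0.423077) − 0.25·ln(0.769230) = −0.5·(-0.860201) − 0.25·(-0.262365) = 0.4957.

0.4957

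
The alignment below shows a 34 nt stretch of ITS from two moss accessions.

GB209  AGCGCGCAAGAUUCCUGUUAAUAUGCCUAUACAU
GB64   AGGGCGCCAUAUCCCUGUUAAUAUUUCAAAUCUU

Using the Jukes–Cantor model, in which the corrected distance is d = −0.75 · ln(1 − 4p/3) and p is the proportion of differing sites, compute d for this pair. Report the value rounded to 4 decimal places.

0.3734

The sequences differ at positions 3 (C/G), 8 (A/C), 10 (G/U), 13 (U/C), 25 (G/U), 26 (C/U), 28 (U/A), 30 (U/A), 31 (A/U), 33 (A/U).
p = 10/34 = 0.294118.
d = −0.75 · ln(1 − (4/3)·0.294118) = −0.75 · ln(0.607843) = −0.75 · (-0.497839) = 0.3734.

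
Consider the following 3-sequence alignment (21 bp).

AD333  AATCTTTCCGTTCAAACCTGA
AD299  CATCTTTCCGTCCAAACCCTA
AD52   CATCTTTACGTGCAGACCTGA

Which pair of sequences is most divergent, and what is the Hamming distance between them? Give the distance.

5

Pairwise Hamming distances:
  AD333 vs AD299: 4
  AD333 vs AD52: 4
  AD299 vs AD52: 5
The largest is 5, between AD299 and AD52.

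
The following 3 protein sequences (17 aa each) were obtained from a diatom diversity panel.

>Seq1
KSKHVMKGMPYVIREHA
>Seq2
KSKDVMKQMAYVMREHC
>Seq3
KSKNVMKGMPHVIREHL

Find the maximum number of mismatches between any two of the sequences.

Pairwise Hamming distances:
  Seq1 vs Seq2: 5
  Seq1 vs Seq3: 3
  Seq2 vs Seq3: 6
The largest is 6, between Seq2 and Seq3.

6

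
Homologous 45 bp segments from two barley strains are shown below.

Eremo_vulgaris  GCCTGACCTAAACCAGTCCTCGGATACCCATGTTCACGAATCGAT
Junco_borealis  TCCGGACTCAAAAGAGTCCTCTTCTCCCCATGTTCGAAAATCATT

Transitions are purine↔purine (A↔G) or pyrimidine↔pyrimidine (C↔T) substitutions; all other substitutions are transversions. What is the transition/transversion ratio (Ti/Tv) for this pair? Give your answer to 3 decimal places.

Differing sites — 1:G/T (Tv); 4:T/G (Tv); 8:C/T (Ti); 9:T/C (Ti); 13:C/A (Tv); 14:C/G (Tv); 22:G/T (Tv); 23:G/T (Tv); 24:A/C (Tv); 26:A/C (Tv); 36:A/G (Ti); 37:C/A (Tv); 38:G/A (Ti); 43:G/A (Ti); 44:A/T (Tv).
Of the 15 differences, 5 transitions and 10 transversions, so Ti/Tv = 5/10 = 0.500.

0.500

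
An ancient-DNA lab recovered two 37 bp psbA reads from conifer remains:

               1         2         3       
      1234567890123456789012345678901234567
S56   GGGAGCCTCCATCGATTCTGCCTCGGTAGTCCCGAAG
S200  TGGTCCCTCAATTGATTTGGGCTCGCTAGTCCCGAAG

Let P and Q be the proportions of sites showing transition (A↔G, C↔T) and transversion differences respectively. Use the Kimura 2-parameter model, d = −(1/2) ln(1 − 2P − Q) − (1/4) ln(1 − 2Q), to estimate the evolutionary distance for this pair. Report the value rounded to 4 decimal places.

Mismatches occur at site 1 (G→T, transversion), site 4 (A→T, transversion), site 5 (G→C, transversion), site 10 (C→A, transversion), site 13 (C→T, transition), site 18 (C→T, transition), site 19 (T→G, transversion), site 21 (C→G, transversion), site 26 (G→C, transversion).
Of the 9 differences, 2 transitions and 7 transversions over 37 sites: P = 2/37 = 0.054054, Q = 7/37 = 0.189189.
d = −0.5·ln(0.702703) − 0.25·ln(0.621622) = −0.5·(-0.352821) − 0.25·(-0.475423) = 0.2953.

0.2953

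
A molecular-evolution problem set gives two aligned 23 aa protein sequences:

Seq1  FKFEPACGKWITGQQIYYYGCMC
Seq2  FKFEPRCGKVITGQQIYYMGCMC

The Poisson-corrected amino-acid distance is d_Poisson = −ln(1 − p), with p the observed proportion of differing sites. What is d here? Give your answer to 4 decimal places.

Mismatches occur at site 6 (A/R), site 10 (W/V), site 19 (Y/M).
p = 3/23 = 0.130435.
d = −ln(1 − 0.130435) = −ln(0.869565) = 0.1398.

0.1398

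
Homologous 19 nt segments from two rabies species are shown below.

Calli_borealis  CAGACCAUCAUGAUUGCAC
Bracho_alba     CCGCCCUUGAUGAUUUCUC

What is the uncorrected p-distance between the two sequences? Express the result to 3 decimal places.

Differing sites — 2:A/C; 4:A/C; 7:A/U; 9:C/G; 16:G/U; 18:A/U.
There are 6 differences over 19 sites, so p = 6/19 = 0.316.

0.316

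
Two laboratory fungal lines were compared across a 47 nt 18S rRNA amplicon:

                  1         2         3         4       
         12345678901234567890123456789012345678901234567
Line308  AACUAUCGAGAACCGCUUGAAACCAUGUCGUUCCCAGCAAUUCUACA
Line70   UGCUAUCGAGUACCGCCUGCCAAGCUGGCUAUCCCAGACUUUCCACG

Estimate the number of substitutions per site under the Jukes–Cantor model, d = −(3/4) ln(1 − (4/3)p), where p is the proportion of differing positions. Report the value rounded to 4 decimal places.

Mismatches occur at site 1 (A→U), site 2 (A→G), site 11 (A→U), site 17 (U→C), site 20 (A→C), site 21 (A→C), site 23 (C→A), site 24 (C→G), site 25 (A→C), site 28 (U→G), site 30 (G→U), site 31 (U→A), site 38 (C→A), site 39 (A→C), site 40 (A→U), site 44 (U→C), site 47 (A→G).
p = 17/47 = 0.361702.
d = −0.75 · ln(1 − (4/3)·0.361702) = −0.75 · ln(0.517731) = −0.75 · (-0.658299) = 0.4937.

0.4937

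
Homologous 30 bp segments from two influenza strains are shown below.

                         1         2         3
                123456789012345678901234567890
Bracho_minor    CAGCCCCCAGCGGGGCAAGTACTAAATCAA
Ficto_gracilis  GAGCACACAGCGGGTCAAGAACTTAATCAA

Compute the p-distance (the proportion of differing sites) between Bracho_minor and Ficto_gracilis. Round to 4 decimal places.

0.2000

The sequences differ at positions 1 (C/G), 5 (C/A), 7 (C/A), 15 (G/T), 20 (T/A), 24 (A/T).
There are 6 differences over 30 sites, so p = 6/30 = 0.2000.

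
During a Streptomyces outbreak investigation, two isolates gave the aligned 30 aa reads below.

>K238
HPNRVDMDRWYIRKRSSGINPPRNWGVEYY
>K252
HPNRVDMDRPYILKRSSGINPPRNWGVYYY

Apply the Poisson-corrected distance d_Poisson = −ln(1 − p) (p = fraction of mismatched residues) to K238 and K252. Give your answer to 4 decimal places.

0.1054

The sequences differ at positions 10 (W/P), 13 (R/L), 28 (E/Y).
p = 3/30 = 0.100000.
d = −ln(1 − 0.100000) = −ln(0.900000) = 0.1054.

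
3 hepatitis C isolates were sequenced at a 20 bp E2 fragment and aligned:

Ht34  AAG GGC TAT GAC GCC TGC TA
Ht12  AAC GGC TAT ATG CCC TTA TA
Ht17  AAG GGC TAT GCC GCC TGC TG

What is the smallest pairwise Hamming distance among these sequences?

Pairwise Hamming distances:
  Ht34 vs Ht12: 7
  Ht34 vs Ht17: 2
  Ht12 vs Ht17: 8
The smallest is 2, between Ht34 and Ht17.

2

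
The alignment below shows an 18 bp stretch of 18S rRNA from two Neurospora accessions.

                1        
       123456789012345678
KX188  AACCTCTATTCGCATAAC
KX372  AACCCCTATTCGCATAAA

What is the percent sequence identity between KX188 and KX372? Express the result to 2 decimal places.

Differing sites — 5:T/C; 18:C/A.
16 of the 18 sites match, so the percent identity is 16/18 × 100 = 88.89%.

88.89%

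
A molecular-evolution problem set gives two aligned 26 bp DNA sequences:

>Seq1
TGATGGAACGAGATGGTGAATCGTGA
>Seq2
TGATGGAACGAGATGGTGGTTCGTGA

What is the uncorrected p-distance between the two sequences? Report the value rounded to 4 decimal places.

Mismatches occur at site 19 (A↔G), site 20 (A↔T).
There are 2 differences over 26 sites, so p = 2/26 = 0.0769.

0.0769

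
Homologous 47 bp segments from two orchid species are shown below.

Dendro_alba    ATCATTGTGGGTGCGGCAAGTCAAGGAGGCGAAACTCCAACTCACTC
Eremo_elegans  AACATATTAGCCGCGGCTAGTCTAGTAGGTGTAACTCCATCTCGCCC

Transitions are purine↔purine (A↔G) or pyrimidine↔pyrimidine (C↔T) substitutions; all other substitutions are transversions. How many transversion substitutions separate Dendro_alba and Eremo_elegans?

Mismatches occur at site 2 (T↔A, transversion), site 6 (T↔A, transversion), site 7 (G↔T, transversion), site 9 (G↔A, transition), site 11 (G↔C, transversion), site 12 (T↔C, transition), site 18 (A↔T, transversion), site 23 (A↔T, transversion), site 26 (G↔T, transversion), site 30 (C↔T, transition), site 32 (A↔T, transversion), site 40 (A↔T, transversion), site 44 (A↔G, transition), site 46 (T↔C, transition).
Of the 14 differences, 5 transitions and 9 transversions, so the answer is 9.

9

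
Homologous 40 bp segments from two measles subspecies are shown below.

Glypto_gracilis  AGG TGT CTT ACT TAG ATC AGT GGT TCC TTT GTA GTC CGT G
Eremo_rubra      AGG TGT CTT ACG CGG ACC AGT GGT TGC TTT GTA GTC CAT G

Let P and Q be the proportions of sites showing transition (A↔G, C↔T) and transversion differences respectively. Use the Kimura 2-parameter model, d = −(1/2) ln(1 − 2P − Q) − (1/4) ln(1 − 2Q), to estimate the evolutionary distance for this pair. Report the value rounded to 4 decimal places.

The sequences differ at positions 12 (T/G, transversion), 13 (T/C, transition), 14 (A/G, transition), 17 (T/C, transition), 26 (C/G, transversion), 38 (G/A, transition).
Of the 6 differences, 4 transitions and 2 transversions over 40 sites: P = 4/40 = 0.100000, Q = 2/40 = 0.050000.
d = −0.5·ln(0.750000) − 0.25·ln(0.900000) = −0.5·(-0.287682) − 0.25·(-0.105361) = 0.1702.

0.1702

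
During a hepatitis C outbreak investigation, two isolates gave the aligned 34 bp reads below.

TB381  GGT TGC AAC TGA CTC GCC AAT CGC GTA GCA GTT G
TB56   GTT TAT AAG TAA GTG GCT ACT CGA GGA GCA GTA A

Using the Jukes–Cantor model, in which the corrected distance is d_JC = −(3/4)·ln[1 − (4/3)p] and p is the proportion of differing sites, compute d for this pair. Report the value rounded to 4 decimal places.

0.5347

Differing sites — 2:G/T; 5:G/A; 6:C/T; 9:C/G; 11:G/A; 13:C/G; 15:C/G; 18:C/T; 20:A/C; 24:C/A; 26:T/G; 33:T/A; 34:G/A.
p = 13/34 = 0.382353.
d = −0.75 · ln(1 − (4/3)·0.382353) = −0.75 · ln(0.490196) = −0.75 · (-0.712950) = 0.5347.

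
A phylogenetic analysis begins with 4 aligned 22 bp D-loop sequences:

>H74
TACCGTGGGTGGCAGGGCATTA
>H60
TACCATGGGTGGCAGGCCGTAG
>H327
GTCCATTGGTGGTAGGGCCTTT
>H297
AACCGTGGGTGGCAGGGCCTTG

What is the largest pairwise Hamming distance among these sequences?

Pairwise Hamming distances:
  H74 vs H60: 5
  H74 vs H327: 7
  H74 vs H297: 3
  H60 vs H327: 8
  H60 vs H297: 5
  H327 vs H297: 6
The largest is 8, between H60 and H327.

8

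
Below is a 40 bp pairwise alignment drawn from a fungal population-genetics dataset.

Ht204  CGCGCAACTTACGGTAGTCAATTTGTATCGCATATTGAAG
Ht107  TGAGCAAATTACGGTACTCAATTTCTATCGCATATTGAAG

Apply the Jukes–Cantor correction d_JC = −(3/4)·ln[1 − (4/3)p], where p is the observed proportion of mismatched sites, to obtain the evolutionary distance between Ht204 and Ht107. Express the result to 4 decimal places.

Mismatches occur at site 1 (C→T), site 3 (C→A), site 8 (C→A), site 17 (G→C), site 25 (G→C).
p = 5/40 = 0.125000.
d = −0.75 · ln(1 − (4/3)·0.125000) = −0.75 · ln(0.833333) = −0.75 · (-0.182322) = 0.1367.

0.1367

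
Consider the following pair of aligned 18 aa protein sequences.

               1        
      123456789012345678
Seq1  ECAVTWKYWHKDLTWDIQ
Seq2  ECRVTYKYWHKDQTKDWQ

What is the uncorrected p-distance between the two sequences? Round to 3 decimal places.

0.278

The sequences differ at positions 3 (A/R), 6 (W/Y), 13 (L/Q), 15 (W/K), 17 (I/W).
There are 5 differences over 18 sites, so p = 5/18 = 0.278.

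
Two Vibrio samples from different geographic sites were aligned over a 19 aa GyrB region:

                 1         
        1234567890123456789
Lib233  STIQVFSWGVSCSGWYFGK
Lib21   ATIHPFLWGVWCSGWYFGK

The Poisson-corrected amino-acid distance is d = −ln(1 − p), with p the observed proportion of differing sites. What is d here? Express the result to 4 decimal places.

The sequences differ at positions 1 (S/A), 4 (Q/H), 5 (V/P), 7 (S/L), 11 (S/W).
p = 5/19 = 0.263158.
d = −ln(1 − 0.263158) = −ln(0.736842) = 0.3054.

0.3054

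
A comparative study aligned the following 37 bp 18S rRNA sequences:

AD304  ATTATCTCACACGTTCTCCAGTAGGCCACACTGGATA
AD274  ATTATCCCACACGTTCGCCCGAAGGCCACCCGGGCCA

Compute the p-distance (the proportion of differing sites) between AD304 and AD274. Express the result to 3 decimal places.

0.216

The sequences differ at positions 7 (T/C), 17 (T/G), 20 (A/C), 22 (T/A), 30 (A/C), 32 (T/G), 35 (A/C), 36 (T/C).
There are 8 differences over 37 sites, so p = 8/37 = 0.216.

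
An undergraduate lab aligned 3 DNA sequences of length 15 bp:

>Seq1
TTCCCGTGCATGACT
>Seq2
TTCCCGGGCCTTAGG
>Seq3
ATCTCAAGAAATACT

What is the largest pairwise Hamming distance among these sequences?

9

Pairwise Hamming distances:
  Seq1 vs Seq2: 5
  Seq1 vs Seq3: 7
  Seq2 vs Seq3: 9
The largest is 9, between Seq2 and Seq3.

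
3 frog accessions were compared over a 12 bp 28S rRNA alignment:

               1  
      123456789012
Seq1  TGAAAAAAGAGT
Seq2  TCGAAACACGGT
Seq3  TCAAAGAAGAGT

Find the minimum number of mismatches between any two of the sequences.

Pairwise Hamming distances:
  Seq1 vs Seq2: 5
  Seq1 vs Seq3: 2
  Seq2 vs Seq3: 5
The smallest is 2, between Seq1 and Seq3.

2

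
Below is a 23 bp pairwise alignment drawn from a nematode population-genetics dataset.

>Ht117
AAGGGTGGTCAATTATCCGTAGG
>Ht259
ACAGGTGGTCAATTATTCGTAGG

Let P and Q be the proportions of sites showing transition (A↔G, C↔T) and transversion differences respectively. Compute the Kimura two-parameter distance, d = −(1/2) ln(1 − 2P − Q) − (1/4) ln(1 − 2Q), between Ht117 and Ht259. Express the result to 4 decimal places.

The sequences differ at positions 2 (A/C, transversion), 3 (G/A, transition), 17 (C/T, transition).
Of the 3 differences, 2 transitions and 1 transversion over 23 sites: P = 2/23 = 0.086957, Q = 1/23 = 0.043478.
d = −0.5·ln(0.782608) − 0.25·ln(0.913044) = −0.5·(-0.245123) − 0.25·(-0.090971) = 0.1453.

0.1453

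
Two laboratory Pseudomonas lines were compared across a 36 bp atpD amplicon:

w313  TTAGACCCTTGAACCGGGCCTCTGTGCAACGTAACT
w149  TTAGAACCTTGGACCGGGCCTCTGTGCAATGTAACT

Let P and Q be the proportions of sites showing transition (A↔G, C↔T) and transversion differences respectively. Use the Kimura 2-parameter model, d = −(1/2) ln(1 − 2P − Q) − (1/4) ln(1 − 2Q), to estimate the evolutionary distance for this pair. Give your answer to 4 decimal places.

0.0891

The sequences differ at positions 6 (C/A, transversion), 12 (A/G, transition), 30 (C/T, transition).
Of the 3 differences, 2 transitions and 1 transversion over 36 sites: P = 2/36 = 0.055556, Q = 1/36 = 0.027778.
d = −0.5·ln(0.861110) − 0.25·ln(0.944444) = −0.5·(-0.149533) − 0.25·(-0.057159) = 0.0891.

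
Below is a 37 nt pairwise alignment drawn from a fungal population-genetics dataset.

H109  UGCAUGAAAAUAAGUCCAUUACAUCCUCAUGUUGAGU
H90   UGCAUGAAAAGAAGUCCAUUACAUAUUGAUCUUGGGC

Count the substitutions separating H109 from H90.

7

The sequences differ at positions 11 (U/G), 25 (C/A), 26 (C/U), 28 (C/G), 31 (G/C), 35 (A/G), 37 (U/C).
That gives 7 mismatches out of 37 aligned sites, so the Hamming distance is 7.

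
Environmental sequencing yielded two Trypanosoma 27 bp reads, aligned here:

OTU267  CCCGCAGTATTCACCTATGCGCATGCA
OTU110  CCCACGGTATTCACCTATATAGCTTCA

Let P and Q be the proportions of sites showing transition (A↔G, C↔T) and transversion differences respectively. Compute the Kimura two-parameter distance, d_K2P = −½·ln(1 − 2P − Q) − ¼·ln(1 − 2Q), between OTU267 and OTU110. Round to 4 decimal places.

0.3912

The sequences differ at positions 4 (G/A, transition), 6 (A/G, transition), 19 (G/A, transition), 20 (C/T, transition), 21 (G/A, transition), 22 (C/G, transversion), 23 (A/C, transversion), 25 (G/T, transversion).
Of the 8 differences, 5 transitions and 3 transversions over 27 sites: P = 5/27 = 0.185185, Q = 3/27 = 0.111111.
d = −0.5·ln(0.518519) − 0.25·ln(0.777778) = −0.5·(-0.656779) − 0.25·(-0.251314) = 0.3912.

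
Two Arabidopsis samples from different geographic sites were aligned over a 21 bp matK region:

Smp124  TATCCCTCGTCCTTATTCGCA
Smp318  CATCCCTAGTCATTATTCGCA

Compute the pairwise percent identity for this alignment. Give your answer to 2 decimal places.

85.71%

The sequences differ at positions 1 (T/C), 8 (C/A), 12 (C/A).
18 of the 21 sites match, so the percent identity is 18/21 × 100 = 85.71%.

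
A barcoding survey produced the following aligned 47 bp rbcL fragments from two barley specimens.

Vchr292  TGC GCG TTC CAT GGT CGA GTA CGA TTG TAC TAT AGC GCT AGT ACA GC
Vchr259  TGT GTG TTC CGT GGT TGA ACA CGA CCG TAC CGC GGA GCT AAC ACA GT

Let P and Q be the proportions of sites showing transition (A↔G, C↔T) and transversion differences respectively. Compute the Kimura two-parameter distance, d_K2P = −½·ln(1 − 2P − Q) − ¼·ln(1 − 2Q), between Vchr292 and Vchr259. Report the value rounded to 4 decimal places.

Mismatches occur at site 3 (C↔T, transition), site 5 (C↔T, transition), site 11 (A↔G, transition), site 16 (C↔T, transition), site 19 (G↔A, transition), site 20 (T↔C, transition), site 25 (T↔C, transition), site 26 (T↔C, transition), site 31 (T↔C, transition), site 32 (A↔G, transition), site 33 (T↔C, transition), site 34 (A↔G, transition), site 36 (C↔A, transversion), site 41 (G↔A, transition), site 42 (T↔C, transition), site 47 (C↔T, transition).
Of the 16 differences, 15 transitions and 1 transversion over 47 sites: P = 15/47 = 0.319149, Q = 1/47 = 0.021277.
d = −0.5·ln(0.340425) − 0.25·ln(0.957446) = −0.5·(-1.077560) − 0.25·(-0.043486) = 0.5497.

0.5497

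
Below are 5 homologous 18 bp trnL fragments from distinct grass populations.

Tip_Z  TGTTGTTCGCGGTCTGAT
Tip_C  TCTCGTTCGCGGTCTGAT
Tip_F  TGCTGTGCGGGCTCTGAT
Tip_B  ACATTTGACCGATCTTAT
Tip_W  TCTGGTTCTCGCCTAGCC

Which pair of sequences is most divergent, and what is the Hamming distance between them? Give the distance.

Pairwise Hamming distances:
  Tip_Z vs Tip_C: 2
  Tip_Z vs Tip_F: 4
  Tip_Z vs Tip_B: 9
  Tip_Z vs Tip_W: 9
  Tip_C vs Tip_F: 6
  Tip_C vs Tip_B: 9
  Tip_C vs Tip_W: 8
  Tip_F vs Tip_B: 9
  Tip_F vs Tip_W: 11
  Tip_B vs Tip_W: 14
The largest is 14, between Tip_B and Tip_W.

14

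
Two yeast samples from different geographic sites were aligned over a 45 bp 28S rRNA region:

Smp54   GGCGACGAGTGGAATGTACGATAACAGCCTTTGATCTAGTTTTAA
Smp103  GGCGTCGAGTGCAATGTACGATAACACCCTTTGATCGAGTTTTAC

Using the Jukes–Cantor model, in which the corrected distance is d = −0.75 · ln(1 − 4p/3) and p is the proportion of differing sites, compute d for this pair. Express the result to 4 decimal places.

The sequences differ at positions 5 (A/T), 12 (G/C), 27 (G/C), 37 (T/G), 45 (A/C).
p = 5/45 = 0.111111.
d = −0.75 · ln(1 − (4/3)·0.111111) = −0.75 · ln(0.851852) = −0.75 · (-0.160342) = 0.1203.

0.1203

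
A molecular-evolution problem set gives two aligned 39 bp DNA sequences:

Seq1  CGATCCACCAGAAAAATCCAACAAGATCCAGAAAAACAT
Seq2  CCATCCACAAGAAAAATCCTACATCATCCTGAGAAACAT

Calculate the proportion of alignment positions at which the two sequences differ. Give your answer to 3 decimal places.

Differing sites — 2:G/C; 9:C/A; 20:A/T; 24:A/T; 25:G/C; 30:A/T; 33:A/G.
There are 7 differences over 39 sites, so p = 7/39 = 0.179.

0.179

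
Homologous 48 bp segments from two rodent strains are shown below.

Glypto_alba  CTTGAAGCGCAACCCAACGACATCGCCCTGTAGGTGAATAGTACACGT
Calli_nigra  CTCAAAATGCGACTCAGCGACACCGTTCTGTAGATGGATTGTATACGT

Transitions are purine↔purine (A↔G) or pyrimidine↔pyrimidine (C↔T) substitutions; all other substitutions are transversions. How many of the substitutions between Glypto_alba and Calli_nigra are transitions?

Mismatches occur at site 3 (T→C, transition), site 4 (G→A, transition), site 7 (G→A, transition), site 8 (C→T, transition), site 11 (A→G, transition), site 14 (C→T, transition), site 17 (A→G, transition), site 23 (T→C, transition), site 26 (C→T, transition), site 27 (C→T, transition), site 34 (G→A, transition), site 37 (A→G, transition), site 40 (A→T, transversion), site 44 (C→T, transition).
Of the 14 differences, 13 transitions and 1 transversion, so the answer is 13.

13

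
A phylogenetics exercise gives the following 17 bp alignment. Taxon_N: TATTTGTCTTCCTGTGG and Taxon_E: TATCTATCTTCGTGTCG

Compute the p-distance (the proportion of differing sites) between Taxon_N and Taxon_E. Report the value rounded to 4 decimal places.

0.2353

Differing sites — 4:T/C; 6:G/A; 12:C/G; 16:G/C.
There are 4 differences over 17 sites, so p = 4/17 = 0.2353.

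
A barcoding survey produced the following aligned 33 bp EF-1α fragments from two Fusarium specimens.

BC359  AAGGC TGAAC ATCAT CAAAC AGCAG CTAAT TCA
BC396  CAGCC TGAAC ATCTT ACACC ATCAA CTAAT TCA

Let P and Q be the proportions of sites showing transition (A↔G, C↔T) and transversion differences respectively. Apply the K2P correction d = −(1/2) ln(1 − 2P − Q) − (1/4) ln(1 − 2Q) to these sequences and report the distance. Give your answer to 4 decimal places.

Differing sites — 1:A/C (Tv); 4:G/C (Tv); 14:A/T (Tv); 16:C/A (Tv); 17:A/C (Tv); 19:A/C (Tv); 22:G/T (Tv); 25:G/A (Ti).
Of the 8 differences, 1 transition and 7 transversions over 33 sites: P = 1/33 = 0.030303, Q = 7/33 = 0.212121.
d = −0.5·ln(0.727273) − 0.25·ln(0.575758) = −0.5·(-0.318453) − 0.25·(-0.552068) = 0.2972.

0.2972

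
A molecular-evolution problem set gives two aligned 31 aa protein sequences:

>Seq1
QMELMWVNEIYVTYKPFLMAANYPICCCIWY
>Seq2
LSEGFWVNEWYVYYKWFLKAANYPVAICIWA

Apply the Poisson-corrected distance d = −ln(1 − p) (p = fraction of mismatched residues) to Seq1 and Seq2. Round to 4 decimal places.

0.4895

Differing sites — 1:Q/L; 2:M/S; 4:L/G; 5:M/F; 10:I/W; 13:T/Y; 16:P/W; 19:M/K; 25:I/V; 26:C/A; 27:C/I; 31:Y/A.
p = 12/31 = 0.387097.
d = −ln(1 − 0.387097) = −ln(0.612903) = 0.4895.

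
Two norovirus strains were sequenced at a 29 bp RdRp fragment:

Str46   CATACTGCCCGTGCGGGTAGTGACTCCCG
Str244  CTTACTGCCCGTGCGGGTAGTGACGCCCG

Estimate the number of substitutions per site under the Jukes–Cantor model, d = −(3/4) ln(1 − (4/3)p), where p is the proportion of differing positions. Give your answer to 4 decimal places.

The sequences differ at positions 2 (A/T), 25 (T/G).
p = 2/29 = 0.068966.
d = −0.75 · ln(1 − (4/3)·0.068966) = −0.75 · ln(0.908045) = −0.75 · (-0.096461) = 0.0723.

0.0723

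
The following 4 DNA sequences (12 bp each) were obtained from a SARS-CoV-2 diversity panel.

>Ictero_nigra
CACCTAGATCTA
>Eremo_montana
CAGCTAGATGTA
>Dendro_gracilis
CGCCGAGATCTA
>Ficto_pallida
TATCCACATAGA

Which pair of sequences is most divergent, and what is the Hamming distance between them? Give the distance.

7

Pairwise Hamming distances:
  Ictero_nigra vs Eremo_montana: 2
  Ictero_nigra vs Dendro_gracilis: 2
  Ictero_nigra vs Ficto_pallida: 6
  Eremo_montana vs Dendro_gracilis: 4
  Eremo_montana vs Ficto_pallida: 6
  Dendro_gracilis vs Ficto_pallida: 7
The largest is 7, between Dendro_gracilis and Ficto_pallida.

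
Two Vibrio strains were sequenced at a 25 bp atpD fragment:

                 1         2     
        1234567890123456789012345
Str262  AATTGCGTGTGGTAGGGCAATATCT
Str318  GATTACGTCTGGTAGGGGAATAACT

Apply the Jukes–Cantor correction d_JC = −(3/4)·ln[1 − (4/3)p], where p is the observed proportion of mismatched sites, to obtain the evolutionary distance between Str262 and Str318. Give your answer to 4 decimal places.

Mismatches occur at site 1 (A↔G), site 5 (G↔A), site 9 (G↔C), site 18 (C↔G), site 23 (T↔A).
p = 5/25 = 0.200000.
d = −0.75 · ln(1 − (4/3)·0.200000) = −0.75 · ln(0.733333) = −0.75 · (-0.310155) = 0.2326.

0.2326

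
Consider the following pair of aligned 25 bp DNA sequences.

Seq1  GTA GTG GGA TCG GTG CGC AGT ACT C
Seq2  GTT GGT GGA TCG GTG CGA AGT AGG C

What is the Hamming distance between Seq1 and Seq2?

6

Differing sites — 3:A/T; 5:T/G; 6:G/T; 18:C/A; 23:C/G; 24:T/G.
That gives 6 mismatches out of 25 aligned sites, so the Hamming distance is 6.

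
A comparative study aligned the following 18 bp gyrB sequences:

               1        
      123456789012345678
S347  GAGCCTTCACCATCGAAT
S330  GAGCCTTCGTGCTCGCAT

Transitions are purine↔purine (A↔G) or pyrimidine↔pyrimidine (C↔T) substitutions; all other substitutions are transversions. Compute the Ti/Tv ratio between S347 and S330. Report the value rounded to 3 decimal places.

The sequences differ at positions 9 (A/G, transition), 10 (C/T, transition), 11 (C/G, transversion), 12 (A/C, transversion), 16 (A/C, transversion).
Of the 5 differences, 2 transitions and 3 transversions, so Ti/Tv = 2/3 = 0.667.

0.667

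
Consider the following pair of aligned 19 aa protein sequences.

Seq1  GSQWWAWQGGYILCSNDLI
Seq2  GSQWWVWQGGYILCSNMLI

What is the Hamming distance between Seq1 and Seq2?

2

Mismatches occur at site 6 (A↔V), site 17 (D↔M).
That gives 2 mismatches out of 19 aligned sites, so the Hamming distance is 2.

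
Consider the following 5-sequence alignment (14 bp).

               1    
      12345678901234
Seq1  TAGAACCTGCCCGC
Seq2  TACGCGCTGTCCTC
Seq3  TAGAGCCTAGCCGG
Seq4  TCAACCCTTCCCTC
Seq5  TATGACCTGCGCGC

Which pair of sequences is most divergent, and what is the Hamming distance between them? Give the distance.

8

Pairwise Hamming distances:
  Seq1 vs Seq2: 6
  Seq1 vs Seq3: 4
  Seq1 vs Seq4: 5
  Seq1 vs Seq5: 3
  Seq2 vs Seq3: 8
  Seq2 vs Seq4: 6
  Seq2 vs Seq5: 6
  Seq3 vs Seq4: 7
  Seq3 vs Seq5: 7
  Seq4 vs Seq5: 7
The largest is 8, between Seq2 and Seq3.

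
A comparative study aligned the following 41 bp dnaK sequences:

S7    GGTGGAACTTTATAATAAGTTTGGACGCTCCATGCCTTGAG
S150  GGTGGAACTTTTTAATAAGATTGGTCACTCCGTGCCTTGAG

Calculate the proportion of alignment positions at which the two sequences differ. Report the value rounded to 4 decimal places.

The sequences differ at positions 12 (A/T), 20 (T/A), 25 (A/T), 27 (G/A), 32 (A/G).
There are 5 differences over 41 sites, so p = 5/41 = 0.1220.

0.1220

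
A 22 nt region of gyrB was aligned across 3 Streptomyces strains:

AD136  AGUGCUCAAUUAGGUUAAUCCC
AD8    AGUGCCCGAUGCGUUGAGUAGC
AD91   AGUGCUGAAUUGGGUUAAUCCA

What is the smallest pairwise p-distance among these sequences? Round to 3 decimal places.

0.136

Pairwise Hamming distances:
  AD136 vs AD8: 9
  AD136 vs AD91: 3
  AD8 vs AD91: 11
The smallest is 3 mismatches, between AD136 and AD91; p = 3/22 = 0.136.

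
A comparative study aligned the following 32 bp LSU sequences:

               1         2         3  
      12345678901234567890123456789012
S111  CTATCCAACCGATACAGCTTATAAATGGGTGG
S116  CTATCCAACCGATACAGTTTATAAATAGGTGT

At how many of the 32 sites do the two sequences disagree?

The sequences differ at positions 18 (C/T), 27 (G/A), 32 (G/T).
That gives 3 mismatches out of 32 aligned sites, so the Hamming distance is 3.

3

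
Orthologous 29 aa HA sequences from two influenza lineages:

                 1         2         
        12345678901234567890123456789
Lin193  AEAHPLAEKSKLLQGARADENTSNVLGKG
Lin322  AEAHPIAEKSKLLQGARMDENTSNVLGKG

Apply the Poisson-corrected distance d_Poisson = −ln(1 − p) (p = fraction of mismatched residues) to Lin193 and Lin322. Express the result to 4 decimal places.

Mismatches occur at site 6 (L↔I), site 18 (A↔M).
p = 2/29 = 0.068966.
d = −ln(1 − 0.068966) = −ln(0.931034) = 0.0715.

0.0715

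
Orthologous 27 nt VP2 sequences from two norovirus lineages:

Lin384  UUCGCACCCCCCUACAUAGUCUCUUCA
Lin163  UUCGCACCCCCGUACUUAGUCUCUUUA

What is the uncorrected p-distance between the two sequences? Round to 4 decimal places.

0.1111

Differing sites — 12:C/G; 16:A/U; 26:C/U.
There are 3 differences over 27 sites, so p = 3/27 = 0.1111.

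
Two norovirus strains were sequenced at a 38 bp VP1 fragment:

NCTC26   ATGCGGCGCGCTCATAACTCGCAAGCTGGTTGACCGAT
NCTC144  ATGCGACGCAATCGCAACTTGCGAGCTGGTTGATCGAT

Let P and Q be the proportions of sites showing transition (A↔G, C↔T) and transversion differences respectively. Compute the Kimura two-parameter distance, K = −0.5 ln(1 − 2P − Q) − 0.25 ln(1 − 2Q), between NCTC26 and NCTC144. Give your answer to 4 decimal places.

0.2646

The sequences differ at positions 6 (G/A, transition), 10 (G/A, transition), 11 (C/A, transversion), 14 (A/G, transition), 15 (T/C, transition), 20 (C/T, transition), 23 (A/G, transition), 34 (C/T, transition).
Of the 8 differences, 7 transitions and 1 transversion over 38 sites: P = 7/38 = 0.184211, Q = 1/38 = 0.026316.
d = −0.5·ln(0.605262) − 0.25·ln(0.947368) = −0.5·(-0.502094) − 0.25·(-0.054068) = 0.2646.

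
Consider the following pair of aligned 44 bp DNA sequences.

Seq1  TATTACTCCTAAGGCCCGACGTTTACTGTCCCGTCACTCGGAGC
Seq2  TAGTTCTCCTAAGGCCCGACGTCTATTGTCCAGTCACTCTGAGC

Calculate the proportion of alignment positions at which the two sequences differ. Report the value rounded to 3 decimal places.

0.136

The sequences differ at positions 3 (T/G), 5 (A/T), 23 (T/C), 26 (C/T), 32 (C/A), 40 (G/T).
There are 6 differences over 44 sites, so p = 6/44 = 0.136.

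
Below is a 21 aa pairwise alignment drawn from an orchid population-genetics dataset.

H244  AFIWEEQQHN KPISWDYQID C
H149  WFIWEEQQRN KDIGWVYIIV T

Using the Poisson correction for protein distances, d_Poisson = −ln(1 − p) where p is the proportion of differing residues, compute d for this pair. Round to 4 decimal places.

0.4796

The sequences differ at positions 1 (A/W), 9 (H/R), 12 (P/D), 14 (S/G), 16 (D/V), 18 (Q/I), 20 (D/V), 21 (C/T).
p = 8/21 = 0.380952.
d = −ln(1 − 0.380952) = −ln(0.619048) = 0.4796.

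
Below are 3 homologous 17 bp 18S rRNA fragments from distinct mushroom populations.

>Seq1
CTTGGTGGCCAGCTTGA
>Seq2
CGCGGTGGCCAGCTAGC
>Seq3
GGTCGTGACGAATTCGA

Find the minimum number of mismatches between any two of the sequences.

4

Pairwise Hamming distances:
  Seq1 vs Seq2: 4
  Seq1 vs Seq3: 8
  Seq2 vs Seq3: 9
The smallest is 4, between Seq1 and Seq2.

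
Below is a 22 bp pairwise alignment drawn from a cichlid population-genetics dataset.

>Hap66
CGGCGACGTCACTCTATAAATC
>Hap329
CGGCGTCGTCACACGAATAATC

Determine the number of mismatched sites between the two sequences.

5

Differing sites — 6:A/T; 13:T/A; 15:T/G; 17:T/A; 18:A/T.
That gives 5 mismatches out of 22 aligned sites, so the Hamming distance is 5.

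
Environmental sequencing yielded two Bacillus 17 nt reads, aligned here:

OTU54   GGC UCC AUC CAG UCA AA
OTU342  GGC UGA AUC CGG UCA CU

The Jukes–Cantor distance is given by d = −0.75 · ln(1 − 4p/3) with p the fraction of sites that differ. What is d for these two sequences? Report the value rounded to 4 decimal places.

Differing sites — 5:C/G; 6:C/A; 11:A/G; 16:A/C; 17:A/U.
p = 5/17 = 0.294118.
d = −0.75 · ln(1 − (4/3)·0.294118) = −0.75 · ln(0.607843) = −0.75 · (-0.497839) = 0.3734.

0.3734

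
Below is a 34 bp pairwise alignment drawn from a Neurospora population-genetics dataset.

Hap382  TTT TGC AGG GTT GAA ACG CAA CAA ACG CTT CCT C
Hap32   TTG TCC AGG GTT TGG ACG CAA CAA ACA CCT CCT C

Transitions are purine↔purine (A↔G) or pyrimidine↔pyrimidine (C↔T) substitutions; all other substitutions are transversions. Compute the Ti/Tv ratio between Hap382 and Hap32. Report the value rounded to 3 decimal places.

The sequences differ at positions 3 (T/G, transversion), 5 (G/C, transversion), 13 (G/T, transversion), 14 (A/G, transition), 15 (A/G, transition), 27 (G/A, transition), 29 (T/C, transition).
Of the 7 differences, 4 transitions and 3 transversions, so Ti/Tv = 4/3 = 1.333.

1.333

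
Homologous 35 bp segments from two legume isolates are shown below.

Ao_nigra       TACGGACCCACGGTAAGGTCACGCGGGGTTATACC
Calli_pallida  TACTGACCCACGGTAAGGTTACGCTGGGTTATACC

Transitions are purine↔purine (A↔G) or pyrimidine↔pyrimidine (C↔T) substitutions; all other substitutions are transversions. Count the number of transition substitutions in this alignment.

Differing sites — 4:G/T (Tv); 20:C/T (Ti); 25:G/T (Tv).
Of the 3 differences, 1 transition and 2 transversions, so the answer is 1.

1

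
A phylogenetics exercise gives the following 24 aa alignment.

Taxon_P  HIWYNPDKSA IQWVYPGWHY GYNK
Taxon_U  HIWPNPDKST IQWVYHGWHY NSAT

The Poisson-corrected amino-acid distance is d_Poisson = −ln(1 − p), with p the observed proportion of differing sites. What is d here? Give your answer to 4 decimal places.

0.3448

The sequences differ at positions 4 (Y/P), 10 (A/T), 16 (P/H), 21 (G/N), 22 (Y/S), 23 (N/A), 24 (K/T).
p = 7/24 = 0.291667.
d = −ln(1 − 0.291667) = −ln(0.708333) = 0.3448.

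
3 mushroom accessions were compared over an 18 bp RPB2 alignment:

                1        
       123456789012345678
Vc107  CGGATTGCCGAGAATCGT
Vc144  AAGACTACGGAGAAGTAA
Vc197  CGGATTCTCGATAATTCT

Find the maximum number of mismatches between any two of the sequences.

10

Pairwise Hamming distances:
  Vc107 vs Vc144: 9
  Vc107 vs Vc197: 5
  Vc144 vs Vc197: 10
The largest is 10, between Vc144 and Vc197.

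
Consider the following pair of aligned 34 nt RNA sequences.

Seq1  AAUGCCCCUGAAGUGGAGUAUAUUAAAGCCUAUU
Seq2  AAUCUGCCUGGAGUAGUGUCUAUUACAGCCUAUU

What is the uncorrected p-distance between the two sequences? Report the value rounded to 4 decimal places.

0.2353

The sequences differ at positions 4 (G/C), 5 (C/U), 6 (C/G), 11 (A/G), 15 (G/A), 17 (A/U), 20 (A/C), 26 (A/C).
There are 8 differences over 34 sites, so p = 8/34 = 0.2353.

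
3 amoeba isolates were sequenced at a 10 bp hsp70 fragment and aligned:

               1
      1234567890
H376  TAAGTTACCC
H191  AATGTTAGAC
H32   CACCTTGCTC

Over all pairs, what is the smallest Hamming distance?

Pairwise Hamming distances:
  H376 vs H191: 4
  H376 vs H32: 5
  H191 vs H32: 6
The smallest is 4, between H376 and H191.

4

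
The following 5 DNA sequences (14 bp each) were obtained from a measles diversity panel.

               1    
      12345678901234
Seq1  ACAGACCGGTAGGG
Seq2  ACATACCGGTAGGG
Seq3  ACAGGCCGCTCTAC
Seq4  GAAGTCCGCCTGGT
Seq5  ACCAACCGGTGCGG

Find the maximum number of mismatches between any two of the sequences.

10

Pairwise Hamming distances:
  Seq1 vs Seq2: 1
  Seq1 vs Seq3: 6
  Seq1 vs Seq4: 7
  Seq1 vs Seq5: 4
  Seq2 vs Seq3: 7
  Seq2 vs Seq4: 8
  Seq2 vs Seq5: 4
  Seq3 vs Seq4: 8
  Seq3 vs Seq5: 8
  Seq4 vs Seq5: 10
The largest is 10, between Seq4 and Seq5.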